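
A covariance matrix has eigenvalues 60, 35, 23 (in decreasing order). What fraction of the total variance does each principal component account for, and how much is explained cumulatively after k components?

Step 1 — total variance = trace(Sigma) = Σ λ_i = 60 + 35 + 23 = 118.

Step 2 — fraction explained by component i = λ_i / Σ λ:
  PC1: 60/118 = 0.5085
  PC2: 35/118 = 0.2966
  PC3: 23/118 = 0.1949

Step 3 — cumulative fraction after k components = (λ_1 + ... + λ_k) / Σ λ:
  k = 1: 60/118 = 0.5085
  k = 2: (60 + 35)/118 = 95/118 = 0.8051
  k = 3: (60 + 35 + 23)/118 = 118/118 = 1

Summary (fraction, with percent):

explained: PC1 0.5085 (50.85%), PC2 0.2966 (29.66%), PC3 0.1949 (19.49%);  cumulative: 0.5085, 0.8051, 1


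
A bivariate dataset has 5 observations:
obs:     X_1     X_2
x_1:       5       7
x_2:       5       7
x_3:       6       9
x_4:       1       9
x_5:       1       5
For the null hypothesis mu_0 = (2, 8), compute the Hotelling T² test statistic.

Step 1 — sample mean vector:
  mean(X_1) = (5 + 5 + 6 + 1 + 1) / 5 = 18/5 = 3.6
  mean(X_2) = (7 + 7 + 9 + 9 + 5) / 5 = 37/5 = 7.4
  x̄ = (3.6, 7.4),  deviation x̄ - mu_0 = (3.6, 7.4) - (2, 8) = (1.6, -0.6).

Step 2 — sample covariance matrix, S[i,j] = (1/(n-1)) · Σ_k (x_{k,i} - mean_i) · (x_{k,j} - mean_j), divisor n-1 = 4:
  S[X_1,X_1] = ((1.4)·(1.4) + (1.4)·(1.4) + (2.4)·(2.4) + (-2.6)·(-2.6) + (-2.6)·(-2.6)) / 4 = 23.2/4 = 5.8
  S[X_1,X_2] = ((1.4)·(-0.4) + (1.4)·(-0.4) + (2.4)·(1.6) + (-2.6)·(1.6) + (-2.6)·(-2.4)) / 4 = 4.8/4 = 1.2
  S[X_2,X_2] = ((-0.4)·(-0.4) + (-0.4)·(-0.4) + (1.6)·(1.6) + (1.6)·(1.6) + (-2.4)·(-2.4)) / 4 = 11.2/4 = 2.8
  S = [[5.8, 1.2],
 [1.2, 2.8]].

Step 3 — invert S. det(S) = 5.8·2.8 - (1.2)² = 14.8.
  S^{-1} = (1/det) · [[d, -b], [-b, a]] = [[0.1892, -0.0811],
 [-0.0811, 0.3919]].

Step 4 — quadratic form (x̄ - mu_0)^T · S^{-1} · (x̄ - mu_0):
  S^{-1} · (x̄ - mu_0) = (0.3514, -0.3649),
  (x̄ - mu_0)^T · [...] = (1.6)·(0.3514) + (-0.6)·(-0.3649) = 0.7811.

Step 5 — scale by n: T² = 5 · 0.7811 = 3.9054.

T² ≈ 3.9054


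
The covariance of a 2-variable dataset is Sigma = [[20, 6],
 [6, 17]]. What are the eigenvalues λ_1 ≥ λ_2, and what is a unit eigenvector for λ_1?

Step 1 — characteristic polynomial of 2×2 Sigma:
  det(Sigma - λI) = λ² - trace · λ + det = 0.
  trace = 20 + 17 = 37, det = 20·17 - (6)² = 304.
Step 2 — discriminant:
  Δ = trace² - 4·det = 1369 - 1216 = 153.
Step 3 — eigenvalues:
  λ = (trace ± √Δ)/2 = (37 ± 12.3693)/2,
  λ_1 = 24.6847,  λ_2 = 12.3153.

Step 4 — unit eigenvector for λ_1: solve (Sigma - λ_1 I)v = 0. First row:
  (20 - 24.6847)·v_x + (6)·v_y = 0, i.e. (-4.6847)·v_x + (6)·v_y = 0,
  so v ∝ (b, λ_1 - a) = (6, 4.6847) = u.
  ||u|| = √((6)² + (4.6847)²) = √(57.946) ≈ 7.6122,
  v_1 = u/||u|| ≈ (0.7882, 0.6154) (||v_1|| = 1).

λ_1 = 24.6847,  λ_2 = 12.3153;  v_1 ≈ (0.7882, 0.6154)


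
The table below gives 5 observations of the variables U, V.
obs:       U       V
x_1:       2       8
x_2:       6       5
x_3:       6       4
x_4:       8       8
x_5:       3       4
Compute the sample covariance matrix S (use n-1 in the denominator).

Step 1 — column means:
  mean(U) = (2 + 6 + 6 + 8 + 3) / 5 = 25/5 = 5
  mean(V) = (8 + 5 + 4 + 8 + 4) / 5 = 29/5 = 5.8

Step 2 — sample covariance S[i,j] = (1/(n-1)) · Σ_k (x_{k,i} - mean_i) · (x_{k,j} - mean_j), with n-1 = 4.
  S[U,U] = ((-3)·(-3) + (1)·(1) + (1)·(1) + (3)·(3) + (-2)·(-2)) / 4 = 24/4 = 6
  S[U,V] = ((-3)·(2.2) + (1)·(-0.8) + (1)·(-1.8) + (3)·(2.2) + (-2)·(-1.8)) / 4 = 1/4 = 0.25
  S[V,V] = ((2.2)·(2.2) + (-0.8)·(-0.8) + (-1.8)·(-1.8) + (2.2)·(2.2) + (-1.8)·(-1.8)) / 4 = 16.8/4 = 4.2

S is symmetric (S[j,i] = S[i,j]). Assembling:

S = [[6, 0.25],
 [0.25, 4.2]]


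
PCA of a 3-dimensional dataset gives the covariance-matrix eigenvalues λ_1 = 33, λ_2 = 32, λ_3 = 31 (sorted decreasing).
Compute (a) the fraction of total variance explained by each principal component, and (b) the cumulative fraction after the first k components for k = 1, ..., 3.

Step 1 — total variance = trace(Sigma) = Σ λ_i = 33 + 32 + 31 = 96.

Step 2 — fraction explained by component i = λ_i / Σ λ:
  PC1: 33/96 = 0.3438
  PC2: 32/96 = 0.3333
  PC3: 31/96 = 0.3229

Step 3 — cumulative fraction after k components = (λ_1 + ... + λ_k) / Σ λ:
  k = 1: 33/96 = 0.3438
  k = 2: (33 + 32)/96 = 65/96 = 0.6771
  k = 3: (33 + 32 + 31)/96 = 96/96 = 1

Summary (fraction, with percent):

explained: PC1 0.3438 (34.38%), PC2 0.3333 (33.33%), PC3 0.3229 (32.29%);  cumulative: 0.3438, 0.6771, 1


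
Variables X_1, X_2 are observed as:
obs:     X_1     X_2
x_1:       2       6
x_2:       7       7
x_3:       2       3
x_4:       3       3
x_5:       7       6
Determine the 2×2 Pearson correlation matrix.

Step 1 — column means:
  mean(X_1) = (2 + 7 + 2 + 3 + 7) / 5 = 21/5 = 4.2
  mean(X_2) = (6 + 7 + 3 + 3 + 6) / 5 = 25/5 = 5

Step 2 — sample variances and covariances s[i,j] = (1/(n-1)) · Σ_k (x_{k,i} - mean_i) · (x_{k,j} - mean_j), with n-1 = 4:
  s[X_1,X_1] = ((-2.2)·(-2.2) + (2.8)·(2.8) + (-2.2)·(-2.2) + (-1.2)·(-1.2) + (2.8)·(2.8)) / 4 = 26.8/4 = 6.7
  s[X_1,X_2] = ((-2.2)·(1) + (2.8)·(2) + (-2.2)·(-2) + (-1.2)·(-2) + (2.8)·(1)) / 4 = 13/4 = 3.25
  s[X_2,X_2] = ((1)·(1) + (2)·(2) + (-2)·(-2) + (-2)·(-2) + (1)·(1)) / 4 = 14/4 = 3.5
  Sample standard deviations s_i = √(s[i,i]):
  s(X_1) = √(6.7) = 2.5884
  s(X_2) = √(3.5) = 1.8708

Step 3 — r_{ij} = s_{ij} / (s_i · s_j):
  r[X_1,X_1] = 1 (diagonal).
  r[X_1,X_2] = 3.25 / (2.5884 · 1.8708) = 3.25 / 4.8425 = 0.6711
  r[X_2,X_2] = 1 (diagonal).

R is symmetric with unit diagonal. Assembling:

R = [[1, 0.6711],
 [0.6711, 1]]


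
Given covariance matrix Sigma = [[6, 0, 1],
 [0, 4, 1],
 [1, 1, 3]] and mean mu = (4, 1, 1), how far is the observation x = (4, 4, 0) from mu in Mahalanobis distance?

Step 1 — centre the observation: (x - mu) = (0, 3, -1).

Step 2 — invert Sigma (cofactor / det for 3×3, or solve directly):
  Sigma^{-1} = [[0.1774, 0.0161, -0.0645],
 [0.0161, 0.2742, -0.0968],
 [-0.0645, -0.0968, 0.3871]].

Step 3 — form the quadratic (x - mu)^T · Sigma^{-1} · (x - mu):
  Sigma^{-1} · (x - mu) = (0.1129, 0.9194, -0.6774).
  (x - mu)^T · [Sigma^{-1} · (x - mu)] = (0)·(0.1129) + (3)·(0.9194) + (-1)·(-0.6774) = 3.4355.

Step 4 — take square root: d = √(3.4355) ≈ 1.8535.

d(x, mu) = √(3.4355) ≈ 1.8535


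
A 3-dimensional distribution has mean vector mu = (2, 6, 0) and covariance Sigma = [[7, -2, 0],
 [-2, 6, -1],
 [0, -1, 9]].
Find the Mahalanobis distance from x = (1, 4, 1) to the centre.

Step 1 — centre the observation: (x - mu) = (-1, -2, 1).

Step 2 — invert Sigma (cofactor / det for 3×3, or solve directly):
  Sigma^{-1} = [[0.1582, 0.0537, 0.006],
 [0.0537, 0.1881, 0.0209],
 [0.006, 0.0209, 0.1134]].

Step 3 — form the quadratic (x - mu)^T · Sigma^{-1} · (x - mu):
  Sigma^{-1} · (x - mu) = (-0.2597, -0.409, 0.0657).
  (x - mu)^T · [Sigma^{-1} · (x - mu)] = (-1)·(-0.2597) + (-2)·(-0.409) + (1)·(0.0657) = 1.1433.

Step 4 — take square root: d = √(1.1433) ≈ 1.0692.

d(x, mu) = √(1.1433) ≈ 1.0692


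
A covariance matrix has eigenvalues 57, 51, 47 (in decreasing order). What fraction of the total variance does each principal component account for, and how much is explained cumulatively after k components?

Step 1 — total variance = trace(Sigma) = Σ λ_i = 57 + 51 + 47 = 155.

Step 2 — fraction explained by component i = λ_i / Σ λ:
  PC1: 57/155 = 0.3677
  PC2: 51/155 = 0.329
  PC3: 47/155 = 0.3032

Step 3 — cumulative fraction after k components = (λ_1 + ... + λ_k) / Σ λ:
  k = 1: 57/155 = 0.3677
  k = 2: (57 + 51)/155 = 108/155 = 0.6968
  k = 3: (57 + 51 + 47)/155 = 155/155 = 1

Summary (fraction, with percent):

explained: PC1 0.3677 (36.77%), PC2 0.329 (32.9%), PC3 0.3032 (30.32%);  cumulative: 0.3677, 0.6968, 1


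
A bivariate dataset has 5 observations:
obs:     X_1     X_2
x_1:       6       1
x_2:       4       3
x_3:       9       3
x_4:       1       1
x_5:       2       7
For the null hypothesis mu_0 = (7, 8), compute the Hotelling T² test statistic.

Step 1 — sample mean vector:
  mean(X_1) = (6 + 4 + 9 + 1 + 2) / 5 = 22/5 = 4.4
  mean(X_2) = (1 + 3 + 3 + 1 + 7) / 5 = 15/5 = 3
  x̄ = (4.4, 3),  deviation x̄ - mu_0 = (4.4, 3) - (7, 8) = (-2.6, -5).

Step 2 — sample covariance matrix, S[i,j] = (1/(n-1)) · Σ_k (x_{k,i} - mean_i) · (x_{k,j} - mean_j), divisor n-1 = 4:
  S[X_1,X_1] = ((1.6)·(1.6) + (-0.4)·(-0.4) + (4.6)·(4.6) + (-3.4)·(-3.4) + (-2.4)·(-2.4)) / 4 = 41.2/4 = 10.3
  S[X_1,X_2] = ((1.6)·(-2) + (-0.4)·(0) + (4.6)·(0) + (-3.4)·(-2) + (-2.4)·(4)) / 4 = -6/4 = -1.5
  S[X_2,X_2] = ((-2)·(-2) + (0)·(0) + (0)·(0) + (-2)·(-2) + (4)·(4)) / 4 = 24/4 = 6
  S = [[10.3, -1.5],
 [-1.5, 6]].

Step 3 — invert S. det(S) = 10.3·6 - (-1.5)² = 59.55.
  S^{-1} = (1/det) · [[d, -b], [-b, a]] = [[0.1008, 0.0252],
 [0.0252, 0.173]].

Step 4 — quadratic form (x̄ - mu_0)^T · S^{-1} · (x̄ - mu_0):
  S^{-1} · (x̄ - mu_0) = (-0.3879, -0.9303),
  (x̄ - mu_0)^T · [...] = (-2.6)·(-0.3879) + (-5)·(-0.9303) = 5.6601.

Step 5 — scale by n: T² = 5 · 5.6601 = 28.3006.

T² ≈ 28.3006


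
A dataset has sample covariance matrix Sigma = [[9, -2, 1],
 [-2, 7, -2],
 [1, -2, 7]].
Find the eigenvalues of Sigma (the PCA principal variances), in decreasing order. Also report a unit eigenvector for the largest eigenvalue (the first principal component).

Step 1 — characteristic polynomial p(λ) = det(λI - Sigma) = λ³ - tr·λ² + c_1·λ - det, where tr = trace, c_1 = sum of the principal 2×2 minors, det = det(Sigma):
  tr = 9 + 7 + 7 = 23,
  c_1 = (9·7 - (-2)²) + (9·7 - (1)²) + (7·7 - (-2)²) = 59 + 62 + 45 = 166,
  det = 9·(7·7 - (-2)²) - (-2)·((-2)·7 - (-2)·(1)) + (1)·((-2)·(-2) - 7·(1)) = 9·(45) - (-2)·(-12) + (1)·(-3) = 378.
  So p(λ) = λ³ - 23λ² + 166λ - 378.
Step 2 — look for an integer root (rational root theorem: any rational root is an integer divisor of 378). Testing λ = 7:
  p(7) = 343 - 1127 + 1162 - 378 = 0  ✓
  Dividing out (λ - 7): p(λ) = (λ - 7)(λ² - 16λ + 54).
Step 3 — remaining eigenvalues from the quadratic λ² - 16λ + 54 = 0:
  Δ = 16² - 4·54 = 256 - 216 = 40,  λ = (16 ± √40)/2 = (16 ± 6.3246)/2 ≈ 11.1623 or 4.8377.
  Sorted: λ_1 = 11.1623,  λ_2 = 7,  λ_3 = 4.8377  (check: sum = 23 = tr ✓).

Step 4 — unit eigenvector for λ_1 ≈ 11.1623: v spans the null space of (Sigma - λ_1 I), whose rows are
  r_1 = (-2.1623, -2, 1),  r_2 = (-2, -4.1623, -2),  r_3 = (1, -2, -4.1623).
  v is orthogonal to every row, so take v ∝ r_1 × r_2 = ((-2)·(-2) - (1)·(-4.1623), (1)·(-2) - (-2.1623)·(-2), (-2.1623)·(-4.1623) - (-2)·(-2)) ≈ (8.1623, -6.3246, 5).
  Let u = (8.1623, -6.3246, 5).
  ||u|| = √((8.1623)² + (-6.3246)² + (5)²) = √(131.6228) ≈ 11.4727,  v_1 = u/||u|| ≈ (0.7115, -0.5513, 0.4358) (||v_1|| = 1).

λ_1 = 11.1623,  λ_2 = 7,  λ_3 = 4.8377;  v_1 ≈ (0.7115, -0.5513, 0.4358)


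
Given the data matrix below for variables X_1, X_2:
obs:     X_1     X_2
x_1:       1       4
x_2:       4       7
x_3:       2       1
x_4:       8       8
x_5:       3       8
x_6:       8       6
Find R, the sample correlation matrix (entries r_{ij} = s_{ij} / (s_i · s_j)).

Step 1 — column means:
  mean(X_1) = (1 + 4 + 2 + 8 + 3 + 8) / 6 = 26/6 = 4.3333
  mean(X_2) = (4 + 7 + 1 + 8 + 8 + 6) / 6 = 34/6 = 5.6667

Step 2 — sample variances and covariances s[i,j] = (1/(n-1)) · Σ_k (x_{k,i} - mean_i) · (x_{k,j} - mean_j), with n-1 = 5:
  s[X_1,X_1] = ((-3.3333)·(-3.3333) + (-0.3333)·(-0.3333) + (-2.3333)·(-2.3333) + (3.6667)·(3.6667) + (-1.3333)·(-1.3333) + (3.6667)·(3.6667)) / 5 = 45.3333/5 = 9.0667
  s[X_1,X_2] = ((-3.3333)·(-1.6667) + (-0.3333)·(1.3333) + (-2.3333)·(-4.6667) + (3.6667)·(2.3333) + (-1.3333)·(2.3333) + (3.6667)·(0.3333)) / 5 = 22.6667/5 = 4.5333
  s[X_2,X_2] = ((-1.6667)·(-1.6667) + (1.3333)·(1.3333) + (-4.6667)·(-4.6667) + (2.3333)·(2.3333) + (2.3333)·(2.3333) + (0.3333)·(0.3333)) / 5 = 37.3333/5 = 7.4667
  Sample standard deviations s_i = √(s[i,i]):
  s(X_1) = √(9.0667) = 3.0111
  s(X_2) = √(7.4667) = 2.7325

Step 3 — r_{ij} = s_{ij} / (s_i · s_j):
  r[X_1,X_1] = 1 (diagonal).
  r[X_1,X_2] = 4.5333 / (3.0111 · 2.7325) = 4.5333 / 8.2279 = 0.551
  r[X_2,X_2] = 1 (diagonal).

R is symmetric with unit diagonal. Assembling:

R = [[1, 0.551],
 [0.551, 1]]


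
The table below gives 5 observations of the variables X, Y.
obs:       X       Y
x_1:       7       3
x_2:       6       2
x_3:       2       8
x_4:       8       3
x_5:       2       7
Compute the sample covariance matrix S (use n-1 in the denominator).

Step 1 — column means:
  mean(X) = (7 + 6 + 2 + 8 + 2) / 5 = 25/5 = 5
  mean(Y) = (3 + 2 + 8 + 3 + 7) / 5 = 23/5 = 4.6

Step 2 — sample covariance S[i,j] = (1/(n-1)) · Σ_k (x_{k,i} - mean_i) · (x_{k,j} - mean_j), with n-1 = 4.
  S[X,X] = ((2)·(2) + (1)·(1) + (-3)·(-3) + (3)·(3) + (-3)·(-3)) / 4 = 32/4 = 8
  S[X,Y] = ((2)·(-1.6) + (1)·(-2.6) + (-3)·(3.4) + (3)·(-1.6) + (-3)·(2.4)) / 4 = -28/4 = -7
  S[Y,Y] = ((-1.6)·(-1.6) + (-2.6)·(-2.6) + (3.4)·(3.4) + (-1.6)·(-1.6) + (2.4)·(2.4)) / 4 = 29.2/4 = 7.3

S is symmetric (S[j,i] = S[i,j]). Assembling:

S = [[8, -7],
 [-7, 7.3]]


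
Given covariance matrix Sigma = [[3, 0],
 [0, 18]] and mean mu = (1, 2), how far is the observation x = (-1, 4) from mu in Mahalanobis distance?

Step 1 — centre the observation: (x - mu) = (-2, 2).

Step 2 — invert Sigma. det(Sigma) = 3·18 - (0)² = 54.
  Sigma^{-1} = (1/det) · [[d, -b], [-b, a]] = [[0.3333, 0],
 [0, 0.0556]].

Step 3 — form the quadratic (x - mu)^T · Sigma^{-1} · (x - mu):
  Sigma^{-1} · (x - mu) = (-0.6667, 0.1111).
  (x - mu)^T · [Sigma^{-1} · (x - mu)] = (-2)·(-0.6667) + (2)·(0.1111) = 1.5556.

Step 4 — take square root: d = √(1.5556) ≈ 1.2472.

d(x, mu) = √(1.5556) ≈ 1.2472


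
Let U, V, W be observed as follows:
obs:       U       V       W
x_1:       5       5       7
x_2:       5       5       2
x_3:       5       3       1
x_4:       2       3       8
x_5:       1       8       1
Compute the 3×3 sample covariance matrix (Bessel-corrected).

Step 1 — column means:
  mean(U) = (5 + 5 + 5 + 2 + 1) / 5 = 18/5 = 3.6
  mean(V) = (5 + 5 + 3 + 3 + 8) / 5 = 24/5 = 4.8
  mean(W) = (7 + 2 + 1 + 8 + 1) / 5 = 19/5 = 3.8

Step 2 — sample covariance S[i,j] = (1/(n-1)) · Σ_k (x_{k,i} - mean_i) · (x_{k,j} - mean_j), with n-1 = 4.
  S[U,U] = ((1.4)·(1.4) + (1.4)·(1.4) + (1.4)·(1.4) + (-1.6)·(-1.6) + (-2.6)·(-2.6)) / 4 = 15.2/4 = 3.8
  S[U,V] = ((1.4)·(0.2) + (1.4)·(0.2) + (1.4)·(-1.8) + (-1.6)·(-1.8) + (-2.6)·(3.2)) / 4 = -7.4/4 = -1.85
  S[U,W] = ((1.4)·(3.2) + (1.4)·(-1.8) + (1.4)·(-2.8) + (-1.6)·(4.2) + (-2.6)·(-2.8)) / 4 = -1.4/4 = -0.35
  S[V,V] = ((0.2)·(0.2) + (0.2)·(0.2) + (-1.8)·(-1.8) + (-1.8)·(-1.8) + (3.2)·(3.2)) / 4 = 16.8/4 = 4.2
  S[V,W] = ((0.2)·(3.2) + (0.2)·(-1.8) + (-1.8)·(-2.8) + (-1.8)·(4.2) + (3.2)·(-2.8)) / 4 = -11.2/4 = -2.8
  S[W,W] = ((3.2)·(3.2) + (-1.8)·(-1.8) + (-2.8)·(-2.8) + (4.2)·(4.2) + (-2.8)·(-2.8)) / 4 = 46.8/4 = 11.7

S is symmetric (S[j,i] = S[i,j]). Assembling:

S = [[3.8, -1.85, -0.35],
 [-1.85, 4.2, -2.8],
 [-0.35, -2.8, 11.7]]


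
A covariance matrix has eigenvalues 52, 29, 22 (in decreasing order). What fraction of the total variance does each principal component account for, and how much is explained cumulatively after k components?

Step 1 — total variance = trace(Sigma) = Σ λ_i = 52 + 29 + 22 = 103.

Step 2 — fraction explained by component i = λ_i / Σ λ:
  PC1: 52/103 = 0.5049
  PC2: 29/103 = 0.2816
  PC3: 22/103 = 0.2136

Step 3 — cumulative fraction after k components = (λ_1 + ... + λ_k) / Σ λ:
  k = 1: 52/103 = 0.5049
  k = 2: (52 + 29)/103 = 81/103 = 0.7864
  k = 3: (52 + 29 + 22)/103 = 103/103 = 1

Summary (fraction, with percent):

explained: PC1 0.5049 (50.49%), PC2 0.2816 (28.16%), PC3 0.2136 (21.36%);  cumulative: 0.5049, 0.7864, 1


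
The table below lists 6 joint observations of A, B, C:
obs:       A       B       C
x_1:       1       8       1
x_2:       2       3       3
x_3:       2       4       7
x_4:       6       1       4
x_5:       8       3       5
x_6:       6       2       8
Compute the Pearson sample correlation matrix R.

Step 1 — column means:
  mean(A) = (1 + 2 + 2 + 6 + 8 + 6) / 6 = 25/6 = 4.1667
  mean(B) = (8 + 3 + 4 + 1 + 3 + 2) / 6 = 21/6 = 3.5
  mean(C) = (1 + 3 + 7 + 4 + 5 + 8) / 6 = 28/6 = 4.6667

Step 2 — sample variances and covariances s[i,j] = (1/(n-1)) · Σ_k (x_{k,i} - mean_i) · (x_{k,j} - mean_j), with n-1 = 5:
  s[A,A] = ((-3.1667)·(-3.1667) + (-2.1667)·(-2.1667) + (-2.1667)·(-2.1667) + (1.8333)·(1.8333) + (3.8333)·(3.8333) + (1.8333)·(1.8333)) / 5 = 40.8333/5 = 8.1667
  s[A,B] = ((-3.1667)·(4.5) + (-2.1667)·(-0.5) + (-2.1667)·(0.5) + (1.8333)·(-2.5) + (3.8333)·(-0.5) + (1.8333)·(-1.5)) / 5 = -23.5/5 = -4.7
  s[A,C] = ((-3.1667)·(-3.6667) + (-2.1667)·(-1.6667) + (-2.1667)·(2.3333) + (1.8333)·(-0.6667) + (3.8333)·(0.3333) + (1.8333)·(3.3333)) / 5 = 16.3333/5 = 3.2667
  s[B,B] = ((4.5)·(4.5) + (-0.5)·(-0.5) + (0.5)·(0.5) + (-2.5)·(-2.5) + (-0.5)·(-0.5) + (-1.5)·(-1.5)) / 5 = 29.5/5 = 5.9
  s[B,C] = ((4.5)·(-3.6667) + (-0.5)·(-1.6667) + (0.5)·(2.3333) + (-2.5)·(-0.6667) + (-0.5)·(0.3333) + (-1.5)·(3.3333)) / 5 = -18/5 = -3.6
  s[C,C] = ((-3.6667)·(-3.6667) + (-1.6667)·(-1.6667) + (2.3333)·(2.3333) + (-0.6667)·(-0.6667) + (0.3333)·(0.3333) + (3.3333)·(3.3333)) / 5 = 33.3333/5 = 6.6667
  Sample standard deviations s_i = √(s[i,i]):
  s(A) = √(8.1667) = 2.8577
  s(B) = √(5.9) = 2.429
  s(C) = √(6.6667) = 2.582

Step 3 — r_{ij} = s_{ij} / (s_i · s_j):
  r[A,A] = 1 (diagonal).
  r[A,B] = -4.7 / (2.8577 · 2.429) = -4.7 / 6.9414 = -0.6771
  r[A,C] = 3.2667 / (2.8577 · 2.582) = 3.2667 / 7.3786 = 0.4427
  r[B,B] = 1 (diagonal).
  r[B,C] = -3.6 / (2.429 · 2.582) = -3.6 / 6.2716 = -0.574
  r[C,C] = 1 (diagonal).

R is symmetric with unit diagonal. Assembling:

R = [[1, -0.6771, 0.4427],
 [-0.6771, 1, -0.574],
 [0.4427, -0.574, 1]]


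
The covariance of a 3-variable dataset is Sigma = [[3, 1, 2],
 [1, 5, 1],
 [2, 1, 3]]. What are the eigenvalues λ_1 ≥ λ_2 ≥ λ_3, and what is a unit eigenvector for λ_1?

Step 1 — characteristic polynomial p(λ) = det(λI - Sigma) = λ³ - tr·λ² + c_1·λ - det, where tr = trace, c_1 = sum of the principal 2×2 minors, det = det(Sigma):
  tr = 3 + 5 + 3 = 11,
  c_1 = (3·5 - (1)²) + (3·3 - (2)²) + (5·3 - (1)²) = 14 + 5 + 14 = 33,
  det = 3·(5·3 - (1)²) - (1)·((1)·3 - (1)·(2)) + (2)·((1)·(1) - 5·(2)) = 3·(14) - (1)·(1) + (2)·(-9) = 23.
  So p(λ) = λ³ - 11λ² + 33λ - 23.
Step 2 — look for an integer root (rational root theorem: any rational root is an integer divisor of 23). Testing λ = 1:
  p(1) = 1 - 11 + 33 - 23 = 0  ✓
  Dividing out (λ - 1): p(λ) = (λ - 1)(λ² - 10λ + 23).
Step 3 — remaining eigenvalues from the quadratic λ² - 10λ + 23 = 0:
  Δ = 10² - 4·23 = 100 - 92 = 8,  λ = (10 ± √8)/2 = (10 ± 2.8284)/2 ≈ 6.4142 or 3.5858.
  Sorted: λ_1 = 6.4142,  λ_2 = 3.5858,  λ_3 = 1  (check: sum = 11 = tr ✓).

Step 4 — unit eigenvector for λ_1 ≈ 6.4142: v spans the null space of (Sigma - λ_1 I), whose rows are
  r_1 = (-3.4142, 1, 2),  r_2 = (1, -1.4142, 1),  r_3 = (2, 1, -3.4142).
  v is orthogonal to every row, so take v ∝ r_1 × r_2 = ((1)·(1) - (2)·(-1.4142), (2)·(1) - (-3.4142)·(1), (-3.4142)·(-1.4142) - (1)·(1)) ≈ (3.8284, 5.4142, 3.8284).
  Let u = (3.8284, 5.4142, 3.8284).
  ||u|| = √((3.8284)² + (5.4142)² + (3.8284)²) = √(58.6274) ≈ 7.6569,  v_1 = u/||u|| ≈ (0.5, 0.7071, 0.5) (||v_1|| = 1).

λ_1 = 6.4142,  λ_2 = 3.5858,  λ_3 = 1;  v_1 ≈ (0.5, 0.7071, 0.5)


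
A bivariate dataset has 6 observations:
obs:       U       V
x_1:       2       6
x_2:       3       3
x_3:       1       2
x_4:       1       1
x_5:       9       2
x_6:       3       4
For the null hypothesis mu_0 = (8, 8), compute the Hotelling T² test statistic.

Step 1 — sample mean vector:
  mean(U) = (2 + 3 + 1 + 1 + 9 + 3) / 6 = 19/6 = 3.1667
  mean(V) = (6 + 3 + 2 + 1 + 2 + 4) / 6 = 18/6 = 3
  x̄ = (3.1667, 3),  deviation x̄ - mu_0 = (3.1667, 3) - (8, 8) = (-4.8333, -5).

Step 2 — sample covariance matrix, S[i,j] = (1/(n-1)) · Σ_k (x_{k,i} - mean_i) · (x_{k,j} - mean_j), divisor n-1 = 5:
  S[U,U] = ((-1.1667)·(-1.1667) + (-0.1667)·(-0.1667) + (-2.1667)·(-2.1667) + (-2.1667)·(-2.1667) + (5.8333)·(5.8333) + (-0.1667)·(-0.1667)) / 5 = 44.8333/5 = 8.9667
  S[U,V] = ((-1.1667)·(3) + (-0.1667)·(0) + (-2.1667)·(-1) + (-2.1667)·(-2) + (5.8333)·(-1) + (-0.1667)·(1)) / 5 = -3/5 = -0.6
  S[V,V] = ((3)·(3) + (0)·(0) + (-1)·(-1) + (-2)·(-2) + (-1)·(-1) + (1)·(1)) / 5 = 16/5 = 3.2
  S = [[8.9667, -0.6],
 [-0.6, 3.2]].

Step 3 — invert S. det(S) = 8.9667·3.2 - (-0.6)² = 28.3333.
  S^{-1} = (1/det) · [[d, -b], [-b, a]] = [[0.1129, 0.0212],
 [0.0212, 0.3165]].

Step 4 — quadratic form (x̄ - mu_0)^T · S^{-1} · (x̄ - mu_0):
  S^{-1} · (x̄ - mu_0) = (-0.6518, -1.6847),
  (x̄ - mu_0)^T · [...] = (-4.8333)·(-0.6518) + (-5)·(-1.6847) = 11.5737.

Step 5 — scale by n: T² = 6 · 11.5737 = 69.4424.

T² ≈ 69.4424


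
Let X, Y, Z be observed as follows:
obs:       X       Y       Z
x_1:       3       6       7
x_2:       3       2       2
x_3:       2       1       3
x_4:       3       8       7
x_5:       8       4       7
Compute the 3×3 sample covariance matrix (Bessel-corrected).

Step 1 — column means:
  mean(X) = (3 + 3 + 2 + 3 + 8) / 5 = 19/5 = 3.8
  mean(Y) = (6 + 2 + 1 + 8 + 4) / 5 = 21/5 = 4.2
  mean(Z) = (7 + 2 + 3 + 7 + 7) / 5 = 26/5 = 5.2

Step 2 — sample covariance S[i,j] = (1/(n-1)) · Σ_k (x_{k,i} - mean_i) · (x_{k,j} - mean_j), with n-1 = 4.
  S[X,X] = ((-0.8)·(-0.8) + (-0.8)·(-0.8) + (-1.8)·(-1.8) + (-0.8)·(-0.8) + (4.2)·(4.2)) / 4 = 22.8/4 = 5.7
  S[X,Y] = ((-0.8)·(1.8) + (-0.8)·(-2.2) + (-1.8)·(-3.2) + (-0.8)·(3.8) + (4.2)·(-0.2)) / 4 = 2.2/4 = 0.55
  S[X,Z] = ((-0.8)·(1.8) + (-0.8)·(-3.2) + (-1.8)·(-2.2) + (-0.8)·(1.8) + (4.2)·(1.8)) / 4 = 11.2/4 = 2.8
  S[Y,Y] = ((1.8)·(1.8) + (-2.2)·(-2.2) + (-3.2)·(-3.2) + (3.8)·(3.8) + (-0.2)·(-0.2)) / 4 = 32.8/4 = 8.2
  S[Y,Z] = ((1.8)·(1.8) + (-2.2)·(-3.2) + (-3.2)·(-2.2) + (3.8)·(1.8) + (-0.2)·(1.8)) / 4 = 23.8/4 = 5.95
  S[Z,Z] = ((1.8)·(1.8) + (-3.2)·(-3.2) + (-2.2)·(-2.2) + (1.8)·(1.8) + (1.8)·(1.8)) / 4 = 24.8/4 = 6.2

S is symmetric (S[j,i] = S[i,j]). Assembling:

S = [[5.7, 0.55, 2.8],
 [0.55, 8.2, 5.95],
 [2.8, 5.95, 6.2]]


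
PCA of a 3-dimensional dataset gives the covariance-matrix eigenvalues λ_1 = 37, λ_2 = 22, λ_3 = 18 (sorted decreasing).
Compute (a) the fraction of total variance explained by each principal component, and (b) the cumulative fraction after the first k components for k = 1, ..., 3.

Step 1 — total variance = trace(Sigma) = Σ λ_i = 37 + 22 + 18 = 77.

Step 2 — fraction explained by component i = λ_i / Σ λ:
  PC1: 37/77 = 0.4805
  PC2: 22/77 = 0.2857
  PC3: 18/77 = 0.2338

Step 3 — cumulative fraction after k components = (λ_1 + ... + λ_k) / Σ λ:
  k = 1: 37/77 = 0.4805
  k = 2: (37 + 22)/77 = 59/77 = 0.7662
  k = 3: (37 + 22 + 18)/77 = 77/77 = 1

Summary (fraction, with percent):

explained: PC1 0.4805 (48.05%), PC2 0.2857 (28.57%), PC3 0.2338 (23.38%);  cumulative: 0.4805, 0.7662, 1


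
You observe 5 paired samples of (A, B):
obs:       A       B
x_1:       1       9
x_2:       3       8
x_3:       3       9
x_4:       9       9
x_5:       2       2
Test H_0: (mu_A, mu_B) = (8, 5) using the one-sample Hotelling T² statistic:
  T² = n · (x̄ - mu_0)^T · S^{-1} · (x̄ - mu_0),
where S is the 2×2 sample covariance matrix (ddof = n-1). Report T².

Step 1 — sample mean vector:
  mean(A) = (1 + 3 + 3 + 9 + 2) / 5 = 18/5 = 3.6
  mean(B) = (9 + 8 + 9 + 9 + 2) / 5 = 37/5 = 7.4
  x̄ = (3.6, 7.4),  deviation x̄ - mu_0 = (3.6, 7.4) - (8, 5) = (-4.4, 2.4).

Step 2 — sample covariance matrix, S[i,j] = (1/(n-1)) · Σ_k (x_{k,i} - mean_i) · (x_{k,j} - mean_j), divisor n-1 = 4:
  S[A,A] = ((-2.6)·(-2.6) + (-0.6)·(-0.6) + (-0.6)·(-0.6) + (5.4)·(5.4) + (-1.6)·(-1.6)) / 4 = 39.2/4 = 9.8
  S[A,B] = ((-2.6)·(1.6) + (-0.6)·(0.6) + (-0.6)·(1.6) + (5.4)·(1.6) + (-1.6)·(-5.4)) / 4 = 11.8/4 = 2.95
  S[B,B] = ((1.6)·(1.6) + (0.6)·(0.6) + (1.6)·(1.6) + (1.6)·(1.6) + (-5.4)·(-5.4)) / 4 = 37.2/4 = 9.3
  S = [[9.8, 2.95],
 [2.95, 9.3]].

Step 3 — invert S. det(S) = 9.8·9.3 - (2.95)² = 82.4375.
  S^{-1} = (1/det) · [[d, -b], [-b, a]] = [[0.1128, -0.0358],
 [-0.0358, 0.1189]].

Step 4 — quadratic form (x̄ - mu_0)^T · S^{-1} · (x̄ - mu_0):
  S^{-1} · (x̄ - mu_0) = (-0.5823, 0.4428),
  (x̄ - mu_0)^T · [...] = (-4.4)·(-0.5823) + (2.4)·(0.4428) = 3.6246.

Step 5 — scale by n: T² = 5 · 3.6246 = 18.1228.

T² ≈ 18.1228


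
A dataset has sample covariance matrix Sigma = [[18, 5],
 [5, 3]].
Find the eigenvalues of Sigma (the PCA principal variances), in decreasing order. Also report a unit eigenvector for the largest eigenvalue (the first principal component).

Step 1 — characteristic polynomial of 2×2 Sigma:
  det(Sigma - λI) = λ² - trace · λ + det = 0.
  trace = 18 + 3 = 21, det = 18·3 - (5)² = 29.
Step 2 — discriminant:
  Δ = trace² - 4·det = 441 - 116 = 325.
Step 3 — eigenvalues:
  λ = (trace ± √Δ)/2 = (21 ± 18.0278)/2,
  λ_1 = 19.5139,  λ_2 = 1.4861.

Step 4 — unit eigenvector for λ_1: solve (Sigma - λ_1 I)v = 0. First row:
  (18 - 19.5139)·v_x + (5)·v_y = 0, i.e. (-1.5139)·v_x + (5)·v_y = 0,
  so v ∝ (b, λ_1 - a) = (5, 1.5139) = u.
  ||u|| = √((5)² + (1.5139)²) = √(27.2918) ≈ 5.2242,
  v_1 = u/||u|| ≈ (0.9571, 0.2898) (||v_1|| = 1).

λ_1 = 19.5139,  λ_2 = 1.4861;  v_1 ≈ (0.9571, 0.2898)


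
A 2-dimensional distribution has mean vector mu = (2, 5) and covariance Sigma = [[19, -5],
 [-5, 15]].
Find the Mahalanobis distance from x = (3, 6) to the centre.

Step 1 — centre the observation: (x - mu) = (1, 1).

Step 2 — invert Sigma. det(Sigma) = 19·15 - (-5)² = 260.
  Sigma^{-1} = (1/det) · [[d, -b], [-b, a]] = [[0.0577, 0.0192],
 [0.0192, 0.0731]].

Step 3 — form the quadratic (x - mu)^T · Sigma^{-1} · (x - mu):
  Sigma^{-1} · (x - mu) = (0.0769, 0.0923).
  (x - mu)^T · [Sigma^{-1} · (x - mu)] = (1)·(0.0769) + (1)·(0.0923) = 0.1692.

Step 4 — take square root: d = √(0.1692) ≈ 0.4114.

d(x, mu) = √(0.1692) ≈ 0.4114


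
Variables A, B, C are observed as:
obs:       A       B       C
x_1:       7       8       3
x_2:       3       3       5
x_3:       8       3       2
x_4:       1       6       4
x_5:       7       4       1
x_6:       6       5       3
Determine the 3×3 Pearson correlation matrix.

Step 1 — column means:
  mean(A) = (7 + 3 + 8 + 1 + 7 + 6) / 6 = 32/6 = 5.3333
  mean(B) = (8 + 3 + 3 + 6 + 4 + 5) / 6 = 29/6 = 4.8333
  mean(C) = (3 + 5 + 2 + 4 + 1 + 3) / 6 = 18/6 = 3

Step 2 — sample variances and covariances s[i,j] = (1/(n-1)) · Σ_k (x_{k,i} - mean_i) · (x_{k,j} - mean_j), with n-1 = 5:
  s[A,A] = ((1.6667)·(1.6667) + (-2.3333)·(-2.3333) + (2.6667)·(2.6667) + (-4.3333)·(-4.3333) + (1.6667)·(1.6667) + (0.6667)·(0.6667)) / 5 = 37.3333/5 = 7.4667
  s[A,B] = ((1.6667)·(3.1667) + (-2.3333)·(-1.8333) + (2.6667)·(-1.8333) + (-4.3333)·(1.1667) + (1.6667)·(-0.8333) + (0.6667)·(0.1667)) / 5 = -1.6667/5 = -0.3333
  s[A,C] = ((1.6667)·(0) + (-2.3333)·(2) + (2.6667)·(-1) + (-4.3333)·(1) + (1.6667)·(-2) + (0.6667)·(0)) / 5 = -15/5 = -3
  s[B,B] = ((3.1667)·(3.1667) + (-1.8333)·(-1.8333) + (-1.8333)·(-1.8333) + (1.1667)·(1.1667) + (-0.8333)·(-0.8333) + (0.1667)·(0.1667)) / 5 = 18.8333/5 = 3.7667
  s[B,C] = ((3.1667)·(0) + (-1.8333)·(2) + (-1.8333)·(-1) + (1.1667)·(1) + (-0.8333)·(-2) + (0.1667)·(0)) / 5 = 1/5 = 0.2
  s[C,C] = ((0)·(0) + (2)·(2) + (-1)·(-1) + (1)·(1) + (-2)·(-2) + (0)·(0)) / 5 = 10/5 = 2
  Sample standard deviations s_i = √(s[i,i]):
  s(A) = √(7.4667) = 2.7325
  s(B) = √(3.7667) = 1.9408
  s(C) = √(2) = 1.4142

Step 3 — r_{ij} = s_{ij} / (s_i · s_j):
  r[A,A] = 1 (diagonal).
  r[A,B] = -0.3333 / (2.7325 · 1.9408) = -0.3333 / 5.3032 = -0.0629
  r[A,C] = -3 / (2.7325 · 1.4142) = -3 / 3.8644 = -0.7763
  r[B,B] = 1 (diagonal).
  r[B,C] = 0.2 / (1.9408 · 1.4142) = 0.2 / 2.7447 = 0.0729
  r[C,C] = 1 (diagonal).

R is symmetric with unit diagonal. Assembling:

R = [[1, -0.0629, -0.7763],
 [-0.0629, 1, 0.0729],
 [-0.7763, 0.0729, 1]]


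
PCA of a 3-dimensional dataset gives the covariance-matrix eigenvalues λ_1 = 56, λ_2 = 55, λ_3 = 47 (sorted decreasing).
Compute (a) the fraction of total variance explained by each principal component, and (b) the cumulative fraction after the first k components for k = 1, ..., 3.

Step 1 — total variance = trace(Sigma) = Σ λ_i = 56 + 55 + 47 = 158.

Step 2 — fraction explained by component i = λ_i / Σ λ:
  PC1: 56/158 = 0.3544
  PC2: 55/158 = 0.3481
  PC3: 47/158 = 0.2975

Step 3 — cumulative fraction after k components = (λ_1 + ... + λ_k) / Σ λ:
  k = 1: 56/158 = 0.3544
  k = 2: (56 + 55)/158 = 111/158 = 0.7025
  k = 3: (56 + 55 + 47)/158 = 158/158 = 1

Summary (fraction, with percent):

explained: PC1 0.3544 (35.44%), PC2 0.3481 (34.81%), PC3 0.2975 (29.75%);  cumulative: 0.3544, 0.7025, 1


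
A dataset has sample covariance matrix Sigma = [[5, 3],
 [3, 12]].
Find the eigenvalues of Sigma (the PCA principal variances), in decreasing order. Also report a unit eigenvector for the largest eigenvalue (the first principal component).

Step 1 — characteristic polynomial of 2×2 Sigma:
  det(Sigma - λI) = λ² - trace · λ + det = 0.
  trace = 5 + 12 = 17, det = 5·12 - (3)² = 51.
Step 2 — discriminant:
  Δ = trace² - 4·det = 289 - 204 = 85.
Step 3 — eigenvalues:
  λ = (trace ± √Δ)/2 = (17 ± 9.2195)/2,
  λ_1 = 13.1098,  λ_2 = 3.8902.

Step 4 — unit eigenvector for λ_1: solve (Sigma - λ_1 I)v = 0. First row:
  (5 - 13.1098)·v_x + (3)·v_y = 0, i.e. (-8.1098)·v_x + (3)·v_y = 0,
  so v ∝ (b, λ_1 - a) = (3, 8.1098) = u.
  ||u|| = √((3)² + (8.1098)²) = √(74.7684) ≈ 8.6469,
  v_1 = u/||u|| ≈ (0.3469, 0.9379) (||v_1|| = 1).

λ_1 = 13.1098,  λ_2 = 3.8902;  v_1 ≈ (0.3469, 0.9379)


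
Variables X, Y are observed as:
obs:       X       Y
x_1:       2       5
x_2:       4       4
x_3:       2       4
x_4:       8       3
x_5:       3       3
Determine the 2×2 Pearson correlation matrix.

Step 1 — column means:
  mean(X) = (2 + 4 + 2 + 8 + 3) / 5 = 19/5 = 3.8
  mean(Y) = (5 + 4 + 4 + 3 + 3) / 5 = 19/5 = 3.8

Step 2 — sample variances and covariances s[i,j] = (1/(n-1)) · Σ_k (x_{k,i} - mean_i) · (x_{k,j} - mean_j), with n-1 = 4:
  s[X,X] = ((-1.8)·(-1.8) + (0.2)·(0.2) + (-1.8)·(-1.8) + (4.2)·(4.2) + (-0.8)·(-0.8)) / 4 = 24.8/4 = 6.2
  s[X,Y] = ((-1.8)·(1.2) + (0.2)·(0.2) + (-1.8)·(0.2) + (4.2)·(-0.8) + (-0.8)·(-0.8)) / 4 = -5.2/4 = -1.3
  s[Y,Y] = ((1.2)·(1.2) + (0.2)·(0.2) + (0.2)·(0.2) + (-0.8)·(-0.8) + (-0.8)·(-0.8)) / 4 = 2.8/4 = 0.7
  Sample standard deviations s_i = √(s[i,i]):
  s(X) = √(6.2) = 2.49
  s(Y) = √(0.7) = 0.8367

Step 3 — r_{ij} = s_{ij} / (s_i · s_j):
  r[X,X] = 1 (diagonal).
  r[X,Y] = -1.3 / (2.49 · 0.8367) = -1.3 / 2.0833 = -0.624
  r[Y,Y] = 1 (diagonal).

R is symmetric with unit diagonal. Assembling:

R = [[1, -0.624],
 [-0.624, 1]]


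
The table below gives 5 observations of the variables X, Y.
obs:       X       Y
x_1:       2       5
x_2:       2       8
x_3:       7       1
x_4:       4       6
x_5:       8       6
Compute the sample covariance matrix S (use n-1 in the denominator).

Step 1 — column means:
  mean(X) = (2 + 2 + 7 + 4 + 8) / 5 = 23/5 = 4.6
  mean(Y) = (5 + 8 + 1 + 6 + 6) / 5 = 26/5 = 5.2

Step 2 — sample covariance S[i,j] = (1/(n-1)) · Σ_k (x_{k,i} - mean_i) · (x_{k,j} - mean_j), with n-1 = 4.
  S[X,X] = ((-2.6)·(-2.6) + (-2.6)·(-2.6) + (2.4)·(2.4) + (-0.6)·(-0.6) + (3.4)·(3.4)) / 4 = 31.2/4 = 7.8
  S[X,Y] = ((-2.6)·(-0.2) + (-2.6)·(2.8) + (2.4)·(-4.2) + (-0.6)·(0.8) + (3.4)·(0.8)) / 4 = -14.6/4 = -3.65
  S[Y,Y] = ((-0.2)·(-0.2) + (2.8)·(2.8) + (-4.2)·(-4.2) + (0.8)·(0.8) + (0.8)·(0.8)) / 4 = 26.8/4 = 6.7

S is symmetric (S[j,i] = S[i,j]). Assembling:

S = [[7.8, -3.65],
 [-3.65, 6.7]]


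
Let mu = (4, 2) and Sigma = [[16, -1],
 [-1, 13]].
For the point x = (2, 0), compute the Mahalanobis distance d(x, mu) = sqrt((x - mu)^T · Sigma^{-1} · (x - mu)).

Step 1 — centre the observation: (x - mu) = (-2, -2).

Step 2 — invert Sigma. det(Sigma) = 16·13 - (-1)² = 207.
  Sigma^{-1} = (1/det) · [[d, -b], [-b, a]] = [[0.0628, 0.0048],
 [0.0048, 0.0773]].

Step 3 — form the quadratic (x - mu)^T · Sigma^{-1} · (x - mu):
  Sigma^{-1} · (x - mu) = (-0.1353, -0.1643).
  (x - mu)^T · [Sigma^{-1} · (x - mu)] = (-2)·(-0.1353) + (-2)·(-0.1643) = 0.599.

Step 4 — take square root: d = √(0.599) ≈ 0.774.

d(x, mu) = √(0.599) ≈ 0.774


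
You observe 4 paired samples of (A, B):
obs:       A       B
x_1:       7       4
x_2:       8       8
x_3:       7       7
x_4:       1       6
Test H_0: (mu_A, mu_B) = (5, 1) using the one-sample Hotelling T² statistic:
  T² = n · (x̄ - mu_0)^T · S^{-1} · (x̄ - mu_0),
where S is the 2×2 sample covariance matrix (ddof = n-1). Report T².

Step 1 — sample mean vector:
  mean(A) = (7 + 8 + 7 + 1) / 4 = 23/4 = 5.75
  mean(B) = (4 + 8 + 7 + 6) / 4 = 25/4 = 6.25
  x̄ = (5.75, 6.25),  deviation x̄ - mu_0 = (5.75, 6.25) - (5, 1) = (0.75, 5.25).

Step 2 — sample covariance matrix, S[i,j] = (1/(n-1)) · Σ_k (x_{k,i} - mean_i) · (x_{k,j} - mean_j), divisor n-1 = 3:
  S[A,A] = ((1.25)·(1.25) + (2.25)·(2.25) + (1.25)·(1.25) + (-4.75)·(-4.75)) / 3 = 30.75/3 = 10.25
  S[A,B] = ((1.25)·(-2.25) + (2.25)·(1.75) + (1.25)·(0.75) + (-4.75)·(-0.25)) / 3 = 3.25/3 = 1.0833
  S[B,B] = ((-2.25)·(-2.25) + (1.75)·(1.75) + (0.75)·(0.75) + (-0.25)·(-0.25)) / 3 = 8.75/3 = 2.9167
  S = [[10.25, 1.0833],
 [1.0833, 2.9167]].

Step 3 — invert S. det(S) = 10.25·2.9167 - (1.0833)² = 28.7222.
  S^{-1} = (1/det) · [[d, -b], [-b, a]] = [[0.1015, -0.0377],
 [-0.0377, 0.3569]].

Step 4 — quadratic form (x̄ - mu_0)^T · S^{-1} · (x̄ - mu_0):
  S^{-1} · (x̄ - mu_0) = (-0.1219, 1.8453),
  (x̄ - mu_0)^T · [...] = (0.75)·(-0.1219) + (5.25)·(1.8453) = 9.5962.

Step 5 — scale by n: T² = 4 · 9.5962 = 38.3849.

T² ≈ 38.3849


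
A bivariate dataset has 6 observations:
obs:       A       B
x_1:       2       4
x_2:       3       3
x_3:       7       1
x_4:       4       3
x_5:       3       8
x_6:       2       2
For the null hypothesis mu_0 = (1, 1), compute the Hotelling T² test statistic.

Step 1 — sample mean vector:
  mean(A) = (2 + 3 + 7 + 4 + 3 + 2) / 6 = 21/6 = 3.5
  mean(B) = (4 + 3 + 1 + 3 + 8 + 2) / 6 = 21/6 = 3.5
  x̄ = (3.5, 3.5),  deviation x̄ - mu_0 = (3.5, 3.5) - (1, 1) = (2.5, 2.5).

Step 2 — sample covariance matrix, S[i,j] = (1/(n-1)) · Σ_k (x_{k,i} - mean_i) · (x_{k,j} - mean_j), divisor n-1 = 5:
  S[A,A] = ((-1.5)·(-1.5) + (-0.5)·(-0.5) + (3.5)·(3.5) + (0.5)·(0.5) + (-0.5)·(-0.5) + (-1.5)·(-1.5)) / 5 = 17.5/5 = 3.5
  S[A,B] = ((-1.5)·(0.5) + (-0.5)·(-0.5) + (3.5)·(-2.5) + (0.5)·(-0.5) + (-0.5)·(4.5) + (-1.5)·(-1.5)) / 5 = -9.5/5 = -1.9
  S[B,B] = ((0.5)·(0.5) + (-0.5)·(-0.5) + (-2.5)·(-2.5) + (-0.5)·(-0.5) + (4.5)·(4.5) + (-1.5)·(-1.5)) / 5 = 29.5/5 = 5.9
  S = [[3.5, -1.9],
 [-1.9, 5.9]].

Step 3 — invert S. det(S) = 3.5·5.9 - (-1.9)² = 17.04.
  S^{-1} = (1/det) · [[d, -b], [-b, a]] = [[0.3462, 0.1115],
 [0.1115, 0.2054]].

Step 4 — quadratic form (x̄ - mu_0)^T · S^{-1} · (x̄ - mu_0):
  S^{-1} · (x̄ - mu_0) = (1.1444, 0.7923),
  (x̄ - mu_0)^T · [...] = (2.5)·(1.1444) + (2.5)·(0.7923) = 4.8415.

Step 5 — scale by n: T² = 6 · 4.8415 = 29.0493.

T² ≈ 29.0493


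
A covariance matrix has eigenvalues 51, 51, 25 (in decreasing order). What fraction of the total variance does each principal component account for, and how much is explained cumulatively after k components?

Step 1 — total variance = trace(Sigma) = Σ λ_i = 51 + 51 + 25 = 127.

Step 2 — fraction explained by component i = λ_i / Σ λ:
  PC1: 51/127 = 0.4016
  PC2: 51/127 = 0.4016
  PC3: 25/127 = 0.1969

Step 3 — cumulative fraction after k components = (λ_1 + ... + λ_k) / Σ λ:
  k = 1: 51/127 = 0.4016
  k = 2: (51 + 51)/127 = 102/127 = 0.8031
  k = 3: (51 + 51 + 25)/127 = 127/127 = 1

Summary (fraction, with percent):

explained: PC1 0.4016 (40.16%), PC2 0.4016 (40.16%), PC3 0.1969 (19.69%);  cumulative: 0.4016, 0.8031, 1


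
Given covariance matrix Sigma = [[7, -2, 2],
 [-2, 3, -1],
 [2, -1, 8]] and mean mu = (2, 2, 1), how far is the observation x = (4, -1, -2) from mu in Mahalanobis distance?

Step 1 — centre the observation: (x - mu) = (2, -3, -3).

Step 2 — invert Sigma (cofactor / det for 3×3, or solve directly):
  Sigma^{-1} = [[0.184, 0.112, -0.032],
 [0.112, 0.416, 0.024],
 [-0.032, 0.024, 0.136]].

Step 3 — form the quadratic (x - mu)^T · Sigma^{-1} · (x - mu):
  Sigma^{-1} · (x - mu) = (0.128, -1.096, -0.544).
  (x - mu)^T · [Sigma^{-1} · (x - mu)] = (2)·(0.128) + (-3)·(-1.096) + (-3)·(-0.544) = 5.176.

Step 4 — take square root: d = √(5.176) ≈ 2.2751.

d(x, mu) = √(5.176) ≈ 2.2751


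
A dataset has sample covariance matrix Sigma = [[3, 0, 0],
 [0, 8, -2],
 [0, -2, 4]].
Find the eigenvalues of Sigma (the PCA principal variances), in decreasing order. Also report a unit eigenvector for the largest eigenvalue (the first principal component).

Step 1 — characteristic polynomial p(λ) = det(λI - Sigma) = λ³ - tr·λ² + c_1·λ - det, where tr = trace, c_1 = sum of the principal 2×2 minors, det = det(Sigma):
  tr = 3 + 8 + 4 = 15,
  c_1 = (3·8 - (0)²) + (3·4 - (0)²) + (8·4 - (-2)²) = 24 + 12 + 28 = 64,
  det = 3·(8·4 - (-2)²) - (0)·((0)·4 - (-2)·(0)) + (0)·((0)·(-2) - 8·(0)) = 3·(28) - (0)·(0) + (0)·(0) = 84.
  So p(λ) = λ³ - 15λ² + 64λ - 84.
Step 2 — look for an integer root (rational root theorem: any rational root is an integer divisor of 84). Testing λ = 3:
  p(3) = 27 - 135 + 192 - 84 = 0  ✓
  Dividing out (λ - 3): p(λ) = (λ - 3)(λ² - 12λ + 28).
Step 3 — remaining eigenvalues from the quadratic λ² - 12λ + 28 = 0:
  Δ = 12² - 4·28 = 144 - 112 = 32,  λ = (12 ± √32)/2 = (12 ± 5.6569)/2 ≈ 8.8284 or 3.1716.
  Sorted: λ_1 = 8.8284,  λ_2 = 3.1716,  λ_3 = 3  (check: sum = 15 = tr ✓).

Step 4 — unit eigenvector for λ_1 ≈ 8.8284: v spans the null space of (Sigma - λ_1 I), whose rows are
  r_1 = (-5.8284, 0, 0),  r_2 = (0, -0.8284, -2),  r_3 = (0, -2, -4.8284).
  v is orthogonal to every row, so take v ∝ r_1 × r_2 = ((0)·(-2) - (0)·(-0.8284), (0)·(0) - (-5.8284)·(-2), (-5.8284)·(-0.8284) - (0)·(0)) ≈ (0, -11.6569, 4.8284).
  Rescale (multiply by -1 so the first nonzero entry is positive): u = (0, 11.6569, -4.8284).
  ||u|| = √((0)² + (11.6569)² + (-4.8284)²) = √(159.196) ≈ 12.6173,  v_1 = u/||u|| ≈ (0, 0.9239, -0.3827) (||v_1|| = 1).

λ_1 = 8.8284,  λ_2 = 3.1716,  λ_3 = 3;  v_1 ≈ (0, 0.9239, -0.3827)


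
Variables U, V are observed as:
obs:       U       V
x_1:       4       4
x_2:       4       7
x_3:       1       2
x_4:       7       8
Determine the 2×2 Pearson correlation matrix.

Step 1 — column means:
  mean(U) = (4 + 4 + 1 + 7) / 4 = 16/4 = 4
  mean(V) = (4 + 7 + 2 + 8) / 4 = 21/4 = 5.25

Step 2 — sample variances and covariances s[i,j] = (1/(n-1)) · Σ_k (x_{k,i} - mean_i) · (x_{k,j} - mean_j), with n-1 = 3:
  s[U,U] = ((0)·(0) + (0)·(0) + (-3)·(-3) + (3)·(3)) / 3 = 18/3 = 6
  s[U,V] = ((0)·(-1.25) + (0)·(1.75) + (-3)·(-3.25) + (3)·(2.75)) / 3 = 18/3 = 6
  s[V,V] = ((-1.25)·(-1.25) + (1.75)·(1.75) + (-3.25)·(-3.25) + (2.75)·(2.75)) / 3 = 22.75/3 = 7.5833
  Sample standard deviations s_i = √(s[i,i]):
  s(U) = √(6) = 2.4495
  s(V) = √(7.5833) = 2.7538

Step 3 — r_{ij} = s_{ij} / (s_i · s_j):
  r[U,U] = 1 (diagonal).
  r[U,V] = 6 / (2.4495 · 2.7538) = 6 / 6.7454 = 0.8895
  r[V,V] = 1 (diagonal).

R is symmetric with unit diagonal. Assembling:

R = [[1, 0.8895],
 [0.8895, 1]]


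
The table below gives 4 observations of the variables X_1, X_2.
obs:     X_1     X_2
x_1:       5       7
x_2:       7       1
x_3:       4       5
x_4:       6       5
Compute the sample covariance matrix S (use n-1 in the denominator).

Step 1 — column means:
  mean(X_1) = (5 + 7 + 4 + 6) / 4 = 22/4 = 5.5
  mean(X_2) = (7 + 1 + 5 + 5) / 4 = 18/4 = 4.5

Step 2 — sample covariance S[i,j] = (1/(n-1)) · Σ_k (x_{k,i} - mean_i) · (x_{k,j} - mean_j), with n-1 = 3.
  S[X_1,X_1] = ((-0.5)·(-0.5) + (1.5)·(1.5) + (-1.5)·(-1.5) + (0.5)·(0.5)) / 3 = 5/3 = 1.6667
  S[X_1,X_2] = ((-0.5)·(2.5) + (1.5)·(-3.5) + (-1.5)·(0.5) + (0.5)·(0.5)) / 3 = -7/3 = -2.3333
  S[X_2,X_2] = ((2.5)·(2.5) + (-3.5)·(-3.5) + (0.5)·(0.5) + (0.5)·(0.5)) / 3 = 19/3 = 6.3333

S is symmetric (S[j,i] = S[i,j]). Assembling:

S = [[1.6667, -2.3333],
 [-2.3333, 6.3333]]
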